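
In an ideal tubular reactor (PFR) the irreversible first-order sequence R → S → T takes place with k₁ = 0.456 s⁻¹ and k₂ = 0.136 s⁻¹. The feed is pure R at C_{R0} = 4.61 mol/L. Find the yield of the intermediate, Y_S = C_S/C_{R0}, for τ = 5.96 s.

For first-order series with pure R initially, C_S(τ) = k₁C_{R0}/(k₂−k₁)·(e^(−k₁τ) − e^(−k₂τ)).
e^(−k₁τ) = e^(−0.456×5.96) = e^(−2.718) = 0.06602; e^(−k₂τ) = e^(−0.8106) = 0.4446.
C_S = 0.456×4.61/(0.136−0.456) × (0.06602−0.4446) = (-6.569)×(-0.3786) = 2.487 mol/L.
Y_S = C_S/C_{R0} = 2.487/4.61 = 0.539.

0.539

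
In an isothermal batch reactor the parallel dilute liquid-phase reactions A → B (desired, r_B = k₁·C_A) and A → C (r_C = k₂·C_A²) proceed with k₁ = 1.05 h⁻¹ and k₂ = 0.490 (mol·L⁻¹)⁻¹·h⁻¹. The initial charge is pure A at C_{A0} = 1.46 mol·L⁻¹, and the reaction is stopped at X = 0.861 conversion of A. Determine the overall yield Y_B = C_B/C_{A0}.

C_A = C_{A0}(1−X) = 0.2029 mol·L⁻¹.
Along a PFR/batch, dC_B/dC_A = −r_B/(r_B+r_C) = −k₁/(k₁+k₂·C_A).
Integrating from C_{A0} to C_A: C_B = (1.05/0.490)·ln[(1.05+0.490·1.46)/(1.05+0.490·0.203)] = 2.143·ln(1.765/1.149) = 0.9195 mol·L⁻¹.
Y_B = C_B/C_{A0} = 0.9195/1.46 = 0.630.

0.630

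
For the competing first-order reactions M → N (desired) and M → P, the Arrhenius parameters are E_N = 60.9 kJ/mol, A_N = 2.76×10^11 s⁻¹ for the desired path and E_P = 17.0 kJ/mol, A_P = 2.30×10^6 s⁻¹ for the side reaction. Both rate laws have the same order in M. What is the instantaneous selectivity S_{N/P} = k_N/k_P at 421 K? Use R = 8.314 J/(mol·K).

With equal orders, S_{N/P} = k_N/k_P = (A_N/A_P)·exp[(E_P−E_N)/(RT)].
(E_P−E_N)/(RT) = (17.0−60.9)×10³/(8.314×421) = -43900/3500 = -12.54.
k_N/k_P = (2.76×10^11/2.30×10^6)·exp(-12.54) = 1.200×10^5 × 3.573×10^-6 = 0.429.

0.429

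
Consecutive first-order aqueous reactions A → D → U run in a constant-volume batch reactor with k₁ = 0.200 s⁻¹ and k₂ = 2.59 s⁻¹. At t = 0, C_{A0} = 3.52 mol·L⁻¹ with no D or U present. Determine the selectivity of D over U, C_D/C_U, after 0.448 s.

1.42

For first-order series with pure A initially, C_D(t) = k₁C_{A0}/(k₂−k₁)·(e^(−k₁t) − e^(−k₂t)).
e^(−k₁t) = e^(−0.200×0.448) = e^(−0.08960) = 0.9143; e^(−k₂t) = e^(−1.160) = 0.3134.
C_D = 0.200×3.52/(2.59−0.200) × (0.9143−0.3134) = 0.2946×0.6009 = 0.1770 mol·L⁻¹.
C_A = C_{A0}e^(−k₁t) = 3.218 mol·L⁻¹, so C_U = C_{A0}−C_A−C_D = 0.1247 mol·L⁻¹; C_D/C_U = 1.42.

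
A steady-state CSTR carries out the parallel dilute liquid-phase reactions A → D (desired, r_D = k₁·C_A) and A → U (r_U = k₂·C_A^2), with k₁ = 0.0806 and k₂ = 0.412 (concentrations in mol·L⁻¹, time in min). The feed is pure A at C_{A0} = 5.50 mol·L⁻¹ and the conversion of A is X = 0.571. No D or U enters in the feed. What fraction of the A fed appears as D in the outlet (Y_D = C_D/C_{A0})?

0.0437

Exit C_A = C_{A0}(1−X) = 5.50×0.429 = 2.360 mol·L⁻¹.
In a CSTR the entire volume is at exit conditions, so r_D = 0.0806×2.360 = 0.1902 and r_U = 0.412×2.360^2 = 2.294.
Fraction of consumed A going to D: r_D/(r_D+r_U) = 0.07656.
C_D = 0.07656·C_{A0}·X = 0.07656×5.50×0.571 = 0.240 mol·L⁻¹; Y_D = C_D/C_{A0} = 0.0437.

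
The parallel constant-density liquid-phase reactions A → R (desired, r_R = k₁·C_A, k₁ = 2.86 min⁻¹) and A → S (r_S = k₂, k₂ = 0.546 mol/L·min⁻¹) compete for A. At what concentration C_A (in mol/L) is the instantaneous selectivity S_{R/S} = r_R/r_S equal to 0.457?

S_{R/S} = (k₁/k₂)·C_A ⇒ C_A = S·k₂/k₁.
= 0.457×0.546/2.86 = 0.0872 mol/L.

0.0872 mol/L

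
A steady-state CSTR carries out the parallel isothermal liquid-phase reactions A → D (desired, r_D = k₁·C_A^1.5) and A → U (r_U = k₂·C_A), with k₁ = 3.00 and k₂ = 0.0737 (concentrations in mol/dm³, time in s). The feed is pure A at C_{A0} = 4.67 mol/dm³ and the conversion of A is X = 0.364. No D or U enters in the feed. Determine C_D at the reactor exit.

Exit C_A = C_{A0}(1−X) = 4.67×0.636 = 2.970 mol/dm³.
Rates in a CSTR are evaluated at the outlet concentration: r_D = 3.00×2.970^1.5 = 15.36, r_U = 0.0737×2.970 = 0.2189.
Fraction of consumed A going to D: r_D/(r_D+r_U) = 0.9859.
C_D = 0.9859·C_{A0}·X = 0.9859×4.67×0.364 = 1.68 mol/dm³.

1.68 mol/dm³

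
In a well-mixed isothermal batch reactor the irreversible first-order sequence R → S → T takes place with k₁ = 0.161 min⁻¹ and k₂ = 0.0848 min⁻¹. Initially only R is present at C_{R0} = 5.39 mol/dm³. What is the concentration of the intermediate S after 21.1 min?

For first-order series with pure R initially, C_S(t) = k₁C_{R0}/(k₂−k₁)·(e^(−k₁t) − e^(−k₂t)).
e^(−k₁t) = e^(−0.161×21.1) = e^(−3.397) = 0.03347; e^(−k₂t) = e^(−1.789) = 0.1671.
C_S = 0.161×5.39/(0.0848−0.161) × (0.03347−0.1671) = (-11.39)×(-0.1336) = 1.522 mol/dm³.

1.52 mol/dm³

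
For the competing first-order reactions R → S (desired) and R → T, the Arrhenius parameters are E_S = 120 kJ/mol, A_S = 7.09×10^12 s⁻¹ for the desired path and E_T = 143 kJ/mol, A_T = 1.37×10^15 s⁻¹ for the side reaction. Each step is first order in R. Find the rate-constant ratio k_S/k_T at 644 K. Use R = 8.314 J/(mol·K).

0.380

With equal orders, S_{S/T} = k_S/k_T = (A_S/A_T)·exp[(E_T−E_S)/(RT)].
(E_T−E_S)/(RT) = (143−120)×10³/(8.314×644) = 23000/5354 = 4.296.
k_S/k_T = (7.09×10^12/1.37×10^15)·exp(4.296) = 0.005175 × 73.38 = 0.380.
Since E_S < E_T, lowering the temperature improves selectivity toward S.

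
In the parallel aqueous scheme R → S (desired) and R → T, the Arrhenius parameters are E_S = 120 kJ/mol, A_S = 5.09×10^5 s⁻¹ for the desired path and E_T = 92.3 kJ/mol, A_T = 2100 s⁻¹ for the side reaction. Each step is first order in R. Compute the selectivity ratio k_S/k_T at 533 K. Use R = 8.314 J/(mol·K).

0.467

k_S/k_T = (A_S/A_T)·exp[−(E_S−E_T)/(RT)] = (A_S/A_T)·exp[(E_T−E_S)/(RT)].
(E_T−E_S)/(RT) = (92.3−120)×10³/(8.314×533) = -27700/4431 = -6.251.
k_S/k_T = (5.09×10^5/2100)·exp(-6.251) = 242.4 × 0.001929 = 0.467.
Since E_S > E_T, raising the temperature improves selectivity toward S.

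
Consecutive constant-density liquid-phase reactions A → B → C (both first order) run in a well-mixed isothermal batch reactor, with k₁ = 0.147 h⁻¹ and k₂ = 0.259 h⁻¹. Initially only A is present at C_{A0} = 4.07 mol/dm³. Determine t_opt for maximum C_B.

5.06 h

The intermediate peaks when r₁ = r₂, i.e. k₁e^(−k₁t) = k₂e^(−k₂t), giving t_opt = ln(k₂/k₁)/(k₂−k₁).
= ln(0.259/0.147)/(0.259−0.147) = ln(1.762)/0.1120 = 0.5664/0.1120 = 5.06 h.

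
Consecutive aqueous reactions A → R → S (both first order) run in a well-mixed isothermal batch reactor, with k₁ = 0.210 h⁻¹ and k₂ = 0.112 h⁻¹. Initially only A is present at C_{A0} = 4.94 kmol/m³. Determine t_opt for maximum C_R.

For first-order series the maximum of C_R occurs at t_opt = ln(k₂/k₁)/(k₂−k₁).
= ln(0.112/0.210)/(0.112−0.210) = ln(0.5333)/-0.09800 = -0.6286/-0.09800 = 6.41 h.

6.41 h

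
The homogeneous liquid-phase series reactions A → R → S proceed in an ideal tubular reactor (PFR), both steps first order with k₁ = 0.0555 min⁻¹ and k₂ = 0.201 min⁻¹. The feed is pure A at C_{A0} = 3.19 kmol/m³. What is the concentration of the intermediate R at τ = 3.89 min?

Solving the coupled first-order balances gives C_R(τ) = [k₁/(k₂−k₁)]·C_{A0}·(e^(−k₁τ) − e^(−k₂τ)).
e^(−k₁τ) = e^(−0.0555×3.89) = e^(−0.2159) = 0.8058; e^(−k₂τ) = e^(−0.7819) = 0.4575.
C_R = 0.0555×3.19/(0.201−0.0555) × (0.8058−0.4575) = 1.217×0.3483 = 0.4238 kmol/m³.

0.424 kmol/m³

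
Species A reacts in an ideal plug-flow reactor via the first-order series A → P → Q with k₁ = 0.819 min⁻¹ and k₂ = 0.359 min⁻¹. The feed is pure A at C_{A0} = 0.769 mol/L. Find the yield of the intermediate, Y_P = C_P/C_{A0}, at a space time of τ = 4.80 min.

Solving the coupled first-order balances gives C_P(τ) = [k₁/(k₂−k₁)]·C_{A0}·(e^(−k₁τ) − e^(−k₂τ)).
e^(−k₁τ) = e^(−0.819×4.80) = e^(−3.931) = 0.01962; e^(−k₂τ) = e^(−1.723) = 0.1785.
C_P = 0.819×0.769/(0.359−0.819) × (0.01962−0.1785) = (-1.369)×(-0.1589) = 0.2175 mol/L.
Y_P = C_P/C_{A0} = 0.2175/0.769 = 0.283.

0.283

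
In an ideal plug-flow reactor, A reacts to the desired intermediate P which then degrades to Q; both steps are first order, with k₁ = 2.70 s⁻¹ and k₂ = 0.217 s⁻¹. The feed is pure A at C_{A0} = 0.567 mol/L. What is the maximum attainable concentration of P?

0.455 mol/L

At the optimum, C_{P,max}/C_{A0} = (k₁/k₂)^[k₂/(k₂−k₁)].
= (2.70/0.217)^(0.217/(0.217−2.70)) = (12.44)^(-0.08739) = 0.8023.
C_{P,max} = 0.8023×0.567 = 0.455 mol/L.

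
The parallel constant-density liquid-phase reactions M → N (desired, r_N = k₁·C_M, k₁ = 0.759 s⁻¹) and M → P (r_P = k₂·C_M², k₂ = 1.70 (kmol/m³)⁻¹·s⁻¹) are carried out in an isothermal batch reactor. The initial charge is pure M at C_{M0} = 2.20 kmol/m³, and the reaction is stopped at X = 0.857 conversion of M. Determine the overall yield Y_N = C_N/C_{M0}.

C_M = C_{M0}(1−X) = 0.3146 kmol/m³.
Along a PFR/batch, dC_N/dC_M = −r_N/(r_N+r_P) = −k₁/(k₁+k₂·C_M).
Integrating from C_{M0} to C_M: C_N = (0.759/1.70)·ln[(0.759+1.70·2.20)/(0.759+1.70·0.315)] = 0.4465·ln(4.499/1.294) = 0.5564 kmol/m³.
Y_N = C_N/C_{M0} = 0.5564/2.20 = 0.253.

0.253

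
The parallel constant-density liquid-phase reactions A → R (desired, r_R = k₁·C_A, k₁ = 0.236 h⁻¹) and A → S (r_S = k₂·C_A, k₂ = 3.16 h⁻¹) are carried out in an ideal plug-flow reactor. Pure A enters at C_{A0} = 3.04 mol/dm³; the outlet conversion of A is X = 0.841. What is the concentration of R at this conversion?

C_A = C_{A0}(1−X) = 0.4834 mol/dm³.
Both paths are first order in A, so the instantaneous fraction to R is constant: dC_R/d(−C_A) = k₁/(k₁+k₂) = 0.06949.
C_R = 0.06949·(C_{A0}−C_A) = 0.06949×2.557 = 0.178 mol/dm³.

0.178 mol/dm³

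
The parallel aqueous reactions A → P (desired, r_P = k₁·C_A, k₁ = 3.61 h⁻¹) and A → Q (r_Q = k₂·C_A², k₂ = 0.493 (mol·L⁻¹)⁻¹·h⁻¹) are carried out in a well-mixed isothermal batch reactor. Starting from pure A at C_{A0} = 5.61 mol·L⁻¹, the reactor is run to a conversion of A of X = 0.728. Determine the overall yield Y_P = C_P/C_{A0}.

0.495

C_A = C_{A0}(1−X) = 1.526 mol·L⁻¹.
Along a PFR/batch, dC_P/dC_A = −r_P/(r_P+r_Q) = −k₁/(k₁+k₂·C_A).
Integrating from C_{A0} to C_A: C_P = (3.61/0.493)·ln[(3.61+0.493·5.61)/(3.61+0.493·1.53)] = 7.323·ln(6.376/4.362) = 2.779 mol·L⁻¹.
Y_P = C_P/C_{A0} = 2.779/5.61 = 0.495.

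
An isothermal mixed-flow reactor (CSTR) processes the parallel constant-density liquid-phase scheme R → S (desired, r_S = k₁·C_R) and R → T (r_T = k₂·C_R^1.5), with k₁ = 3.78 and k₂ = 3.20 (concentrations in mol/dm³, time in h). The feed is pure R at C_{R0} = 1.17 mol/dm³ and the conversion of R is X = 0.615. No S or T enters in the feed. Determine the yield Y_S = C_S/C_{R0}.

0.392

Exit C_R = C_{R0}(1−X) = 1.17×0.385 = 0.4504 mol/dm³.
In a CSTR the entire volume is at exit conditions, so r_S = 3.78×0.4504 = 1.703 and r_T = 3.20×0.4504^1.5 = 0.9674.
Fraction of consumed R going to S: r_S/(r_S+r_T) = 0.6377.
C_S = 0.6377·C_{R0}·X = 0.6377×1.17×0.615 = 0.459 mol/dm³; Y_S = C_S/C_{R0} = 0.392.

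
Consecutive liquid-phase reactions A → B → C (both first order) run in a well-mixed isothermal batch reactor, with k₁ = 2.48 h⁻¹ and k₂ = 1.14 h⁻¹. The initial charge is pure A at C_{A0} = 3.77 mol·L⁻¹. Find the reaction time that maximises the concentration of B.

For first-order series the maximum of C_B occurs at t_opt = ln(k₂/k₁)/(k₂−k₁).
= ln(1.14/2.48)/(1.14−2.48) = ln(0.4597)/-1.340 = -0.7772/-1.340 = 0.580 h.

0.580 h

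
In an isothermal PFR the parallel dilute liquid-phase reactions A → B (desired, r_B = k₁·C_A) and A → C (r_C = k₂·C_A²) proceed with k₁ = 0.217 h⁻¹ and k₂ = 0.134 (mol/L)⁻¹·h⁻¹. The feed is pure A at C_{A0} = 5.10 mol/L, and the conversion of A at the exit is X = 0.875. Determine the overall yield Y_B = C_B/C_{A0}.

C_A = C_{A0}(1−X) = 0.6375 mol/L.
Along a PFR/batch, dC_B/dC_A = −r_B/(r_B+r_C) = −k₁/(k₁+k₂·C_A).
Integrating from C_{A0} to C_A: C_B = (0.217/0.134)·ln[(0.217+0.134·5.10)/(0.217+0.134·0.637)] = 1.619·ln(0.9004/0.3024) = 1.767 mol/L.
Y_B = C_B/C_{A0} = 1.767/5.10 = 0.346.

0.346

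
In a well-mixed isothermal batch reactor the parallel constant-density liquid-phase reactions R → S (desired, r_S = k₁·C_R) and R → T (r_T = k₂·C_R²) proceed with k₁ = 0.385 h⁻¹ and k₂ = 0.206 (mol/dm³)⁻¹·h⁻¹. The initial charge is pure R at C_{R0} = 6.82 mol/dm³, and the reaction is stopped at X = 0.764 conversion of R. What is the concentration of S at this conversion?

C_R = C_{R0}(1−X) = 1.610 mol/dm³.
Along a PFR/batch, dC_S/dC_R = −r_S/(r_S+r_T) = −k₁/(k₁+k₂·C_R).
Integrating from C_{R0} to C_R: C_S = (0.385/0.206)·ln[(0.385+0.206·6.82)/(0.385+0.206·1.61)] = 1.869·ln(1.790/0.7166) = 1.711 mol/dm³.

1.71 mol/dm³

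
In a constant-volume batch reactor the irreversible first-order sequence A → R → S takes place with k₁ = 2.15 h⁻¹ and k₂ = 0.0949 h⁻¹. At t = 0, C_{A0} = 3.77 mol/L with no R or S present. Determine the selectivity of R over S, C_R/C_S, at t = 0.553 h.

31.5

Solving the coupled first-order balances gives C_R(t) = [k₁/(k₂−k₁)]·C_{A0}·(e^(−k₁t) − e^(−k₂t)).
e^(−k₁t) = e^(−2.15×0.553) = e^(−1.189) = 0.3045; e^(−k₂t) = e^(−0.05248) = 0.9489.
C_R = 2.15×3.77/(0.0949−2.15) × (0.3045−0.9489) = (-3.944)×(-0.6443) = 2.541 mol/L.
C_A = C_{A0}e^(−k₁t) = 1.148 mol/L, so C_S = C_{A0}−C_A−C_R = 0.08057 mol/L; C_R/C_S = 31.5.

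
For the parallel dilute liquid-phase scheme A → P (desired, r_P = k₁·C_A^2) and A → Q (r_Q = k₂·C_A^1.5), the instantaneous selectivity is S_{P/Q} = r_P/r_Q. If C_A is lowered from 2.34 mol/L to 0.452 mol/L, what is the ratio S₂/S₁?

0.440

S_{P/Q} = (k₁/k₂)·C_A^0.5, so S₂/S₁ = (C_{A,2}/C_{A,1})^0.5.
= (0.452/2.34)^0.5 = (0.1932)^0.5 = 0.440.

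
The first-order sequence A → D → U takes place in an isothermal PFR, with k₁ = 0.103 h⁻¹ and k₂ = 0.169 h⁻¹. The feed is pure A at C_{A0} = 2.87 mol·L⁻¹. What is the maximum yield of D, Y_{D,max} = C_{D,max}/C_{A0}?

0.281

At the optimum, C_{D,max}/C_{A0} = (k₁/k₂)^[k₂/(k₂−k₁)].
= (0.103/0.169)^(0.169/(0.169−0.103)) = (0.6095)^(2.561) = 0.2814.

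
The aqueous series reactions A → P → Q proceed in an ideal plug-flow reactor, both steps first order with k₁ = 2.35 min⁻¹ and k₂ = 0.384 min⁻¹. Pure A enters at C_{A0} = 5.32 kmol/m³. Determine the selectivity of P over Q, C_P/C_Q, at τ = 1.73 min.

1.53

Solving the coupled first-order balances gives C_P(τ) = [k₁/(k₂−k₁)]·C_{A0}·(e^(−k₁τ) − e^(−k₂τ)).
e^(−k₁τ) = e^(−2.35×1.73) = e^(−4.066) = 0.01715; e^(−k₂τ) = e^(−0.6643) = 0.5146.
C_P = 2.35×5.32/(0.384−2.35) × (0.01715−0.5146) = (-6.359)×(-0.4975) = 3.163 kmol/m³.
C_A = C_{A0}e^(−k₁τ) = 0.09126 kmol/m³, so C_Q = C_{A0}−C_A−C_P = 2.065 kmol/m³; C_P/C_Q = 1.53.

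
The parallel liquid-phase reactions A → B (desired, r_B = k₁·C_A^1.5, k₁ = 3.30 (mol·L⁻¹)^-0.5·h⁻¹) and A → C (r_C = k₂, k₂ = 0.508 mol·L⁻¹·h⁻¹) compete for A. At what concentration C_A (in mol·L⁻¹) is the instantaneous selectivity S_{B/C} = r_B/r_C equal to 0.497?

0.180 mol·L⁻¹

S_{B/C} = (k₁/k₂)·C_A^1.5 ⇒ C_A = (S·k₂/k₁)^(1/1.5).
= (0.497×0.508/3.30)^(0.6667) = (0.07651)^(0.6667) = 0.180 mol·L⁻¹.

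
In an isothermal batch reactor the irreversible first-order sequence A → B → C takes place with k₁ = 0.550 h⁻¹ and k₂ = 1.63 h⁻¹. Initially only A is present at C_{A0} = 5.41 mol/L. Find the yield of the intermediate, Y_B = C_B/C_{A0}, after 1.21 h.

The intermediate concentration in a first-order A→B→C sequence is C_B = k₁C_{A0}(e^(−k₁t) − e^(−k₂t))/(k₂−k₁).
e^(−k₁t) = e^(−0.550×1.21) = e^(−0.6655) = 0.5140; e^(−k₂t) = e^(−1.972) = 0.1391.
C_B = 0.550×5.41/(1.63−0.550) × (0.5140−0.1391) = 2.755×0.3749 = 1.033 mol/L.
Y_B = C_B/C_{A0} = 1.033/5.41 = 0.191.

0.191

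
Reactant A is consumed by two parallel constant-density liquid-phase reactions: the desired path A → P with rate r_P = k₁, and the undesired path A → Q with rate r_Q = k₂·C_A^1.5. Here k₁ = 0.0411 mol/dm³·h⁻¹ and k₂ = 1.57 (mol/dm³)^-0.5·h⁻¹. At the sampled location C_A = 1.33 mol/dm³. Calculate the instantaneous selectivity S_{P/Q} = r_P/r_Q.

0.0171

S_{P/Q} = r_P/r_Q = (k₁)/(k₂·C_A^1.5) = (k₁/k₂)·C_A^-1.5.
= (0.0411) / (1.57×1.330^1.5) = 0.04110/2.408 = 0.0171.
The undesired path is higher order in A, so low C_A (CSTR or dilute feed) favours P.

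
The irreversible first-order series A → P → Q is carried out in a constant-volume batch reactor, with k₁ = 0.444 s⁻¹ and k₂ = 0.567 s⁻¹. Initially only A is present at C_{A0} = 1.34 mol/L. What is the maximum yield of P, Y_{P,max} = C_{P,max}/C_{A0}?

Evaluating C_P at t_opt = ln(k₂/k₁)/(k₂−k₁) gives C_{P,max}/C_{A0} = (k₁/k₂)^[k₂/(k₂−k₁)].
= (0.444/0.567)^(0.567/(0.567−0.444)) = (0.7831)^(4.610) = 0.3239.

0.324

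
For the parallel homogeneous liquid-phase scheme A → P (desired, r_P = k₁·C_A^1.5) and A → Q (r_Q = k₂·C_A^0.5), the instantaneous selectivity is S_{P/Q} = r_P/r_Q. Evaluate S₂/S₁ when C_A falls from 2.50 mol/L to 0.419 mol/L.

S_{P/Q} = (k₁/k₂)·C_A, so S₂/S₁ = (C_{A,2}/C_{A,1}).
= 0.419/2.50 = 0.168.
Selectivity toward P falls as C_A falls — high-concentration operation is favoured.

0.168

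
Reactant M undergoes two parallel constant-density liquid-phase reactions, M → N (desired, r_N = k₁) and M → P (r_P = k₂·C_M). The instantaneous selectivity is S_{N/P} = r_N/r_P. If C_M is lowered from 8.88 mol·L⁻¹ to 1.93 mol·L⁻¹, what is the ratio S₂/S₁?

S_{N/P} = (k₁/k₂)·C_M⁻¹, so S₂/S₁ = (C_{M,2}/C_{M,1})⁻¹.
= 8.88/1.93 = 4.60.
Selectivity toward N rises as C_M falls — low-concentration operation is favoured.

4.60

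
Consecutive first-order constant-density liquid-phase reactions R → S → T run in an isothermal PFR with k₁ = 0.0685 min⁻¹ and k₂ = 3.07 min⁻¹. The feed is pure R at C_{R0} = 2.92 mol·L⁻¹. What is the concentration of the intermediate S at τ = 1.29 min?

The intermediate concentration in a first-order A→B→C sequence is C_S = k₁C_{R0}(e^(−k₁τ) − e^(−k₂τ))/(k₂−k₁).
e^(−k₁τ) = e^(−0.0685×1.29) = e^(−0.08837) = 0.9154; e^(−k₂τ) = e^(−3.960) = 0.01906.
C_S = 0.0685×2.92/(3.07−0.0685) × (0.9154−0.01906) = 0.06664×0.8964 = 0.05973 mol·L⁻¹.

0.0597 mol·L⁻¹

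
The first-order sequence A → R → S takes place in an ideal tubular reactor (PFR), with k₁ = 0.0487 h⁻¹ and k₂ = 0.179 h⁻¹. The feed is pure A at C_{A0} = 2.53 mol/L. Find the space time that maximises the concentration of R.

The intermediate peaks when r₁ = r₂, i.e. k₁e^(−k₁τ) = k₂e^(−k₂τ), giving τ_opt = ln(k₂/k₁)/(k₂−k₁).
= ln(0.179/0.0487)/(0.179−0.0487) = ln(3.676)/0.1303 = 1.302/0.1303 = 9.99 h.

9.99 h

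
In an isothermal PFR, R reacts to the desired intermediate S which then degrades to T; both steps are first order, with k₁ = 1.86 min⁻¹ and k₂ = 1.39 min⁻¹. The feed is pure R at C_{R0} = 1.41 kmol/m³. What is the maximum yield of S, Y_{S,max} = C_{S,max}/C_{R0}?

0.423

At the optimum, C_{S,max}/C_{R0} = (k₁/k₂)^[k₂/(k₂−k₁)].
= (1.86/1.39)^(1.39/(1.39−1.86)) = (1.338)^(-2.957) = 0.4226.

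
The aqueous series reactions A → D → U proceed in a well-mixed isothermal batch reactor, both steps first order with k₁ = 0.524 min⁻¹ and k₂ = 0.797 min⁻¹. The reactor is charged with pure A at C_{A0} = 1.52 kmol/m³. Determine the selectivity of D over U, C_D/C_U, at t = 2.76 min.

0.455

For first-order series with pure A initially, C_D(t) = k₁C_{A0}/(k₂−k₁)·(e^(−k₁t) − e^(−k₂t)).
e^(−k₁t) = e^(−0.524×2.76) = e^(−1.446) = 0.2355; e^(−k₂t) = e^(−2.200) = 0.1108.
C_D = 0.524×1.52/(0.797−0.524) × (0.2355−0.1108) = 2.918×0.1246 = 0.3636 kmol/m³.
C_A = C_{A0}e^(−k₁t) = 0.3579 kmol/m³, so C_U = C_{A0}−C_A−C_D = 0.7985 kmol/m³; C_D/C_U = 0.455.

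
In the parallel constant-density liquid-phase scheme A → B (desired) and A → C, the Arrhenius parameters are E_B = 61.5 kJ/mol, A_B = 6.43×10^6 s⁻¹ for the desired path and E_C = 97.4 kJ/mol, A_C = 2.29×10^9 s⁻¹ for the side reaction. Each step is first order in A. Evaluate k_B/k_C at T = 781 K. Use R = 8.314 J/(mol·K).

k_B/k_C = (A_B/A_C)·exp[−(E_B−E_C)/(RT)] = (A_B/A_C)·exp[(E_C−E_B)/(RT)].
(E_C−E_B)/(RT) = (97.4−61.5)×10³/(8.314×781) = 35900/6493 = 5.529.
k_B/k_C = (6.43×10^6/2.29×10^9)·exp(5.529) = 0.002808 × 251.8 = 0.707.

0.707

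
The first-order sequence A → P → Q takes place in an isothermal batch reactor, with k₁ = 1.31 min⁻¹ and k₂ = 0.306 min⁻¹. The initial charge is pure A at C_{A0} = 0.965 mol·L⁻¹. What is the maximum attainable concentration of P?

0.620 mol·L⁻¹

For a first-order series the maximum intermediate yield is C_{P,max}/C_{A0} = (k₁/k₂)^[k₂/(k₂−k₁)].
= (1.31/0.306)^(0.306/(0.306−1.31)) = (4.281)^(-0.3048) = 0.6420.
C_{P,max} = 0.6420×0.965 = 0.620 mol·L⁻¹.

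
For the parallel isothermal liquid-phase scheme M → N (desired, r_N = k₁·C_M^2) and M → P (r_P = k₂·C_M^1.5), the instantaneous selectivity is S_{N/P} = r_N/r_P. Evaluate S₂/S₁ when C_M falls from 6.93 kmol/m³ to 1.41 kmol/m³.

0.451

S_{N/P} = (k₁/k₂)·C_M^0.5, so S₂/S₁ = (C_{M,2}/C_{M,1})^0.5.
= (1.41/6.93)^0.5 = (0.2035)^0.5 = 0.451.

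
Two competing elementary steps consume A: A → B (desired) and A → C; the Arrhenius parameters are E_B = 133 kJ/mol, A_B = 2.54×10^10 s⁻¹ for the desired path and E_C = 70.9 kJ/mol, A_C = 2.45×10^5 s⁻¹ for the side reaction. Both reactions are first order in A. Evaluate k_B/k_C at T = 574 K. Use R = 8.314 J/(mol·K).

0.231

Since both paths have the same order in A, the concentration cancels and S_{B/C} = k_B/k_C = (A_B/A_C)·exp[(E_C−E_B)/(RT)].
(E_C−E_B)/(RT) = (70.9−133)×10³/(8.314×574) = -62100/4772 = -13.01.
k_B/k_C = (2.54×10^10/2.45×10^5)·exp(-13.01) = 1.037×10^5 × 2.232×10^-6 = 0.231.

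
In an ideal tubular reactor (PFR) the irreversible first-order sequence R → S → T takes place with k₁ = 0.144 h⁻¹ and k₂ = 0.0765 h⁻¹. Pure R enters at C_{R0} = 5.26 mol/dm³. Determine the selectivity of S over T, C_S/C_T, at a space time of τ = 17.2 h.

0.752

For first-order series with pure R initially, C_S(τ) = k₁C_{R0}/(k₂−k₁)·(e^(−k₁τ) − e^(−k₂τ)).
e^(−k₁τ) = e^(−0.144×17.2) = e^(−2.477) = 0.08401; e^(−k₂τ) = e^(−1.316) = 0.2683.
C_S = 0.144×5.26/(0.0765−0.144) × (0.08401−0.2683) = (-11.22)×(-0.1842) = 2.068 mol/dm³.
C_R = C_{R0}e^(−k₁τ) = 0.4419 mol/dm³, so C_T = C_{R0}−C_R−C_S = 2.751 mol/dm³; C_S/C_T = 0.752.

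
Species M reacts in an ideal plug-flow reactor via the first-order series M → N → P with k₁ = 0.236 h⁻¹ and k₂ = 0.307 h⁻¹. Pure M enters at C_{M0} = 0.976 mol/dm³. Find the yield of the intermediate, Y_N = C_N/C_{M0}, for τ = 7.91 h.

Solving the coupled first-order balances gives C_N(τ) = [k₁/(k₂−k₁)]·C_{M0}·(e^(−k₁τ) − e^(−k₂τ)).
e^(−k₁τ) = e^(−0.236×7.91) = e^(−1.867) = 0.1546; e^(−k₂τ) = e^(−2.428) = 0.08818.
C_N = 0.236×0.976/(0.307−0.236) × (0.1546−0.08818) = 3.244×0.06644 = 0.2156 mol/dm³.
Y_N = C_N/C_{M0} = 0.2156/0.976 = 0.221.

0.221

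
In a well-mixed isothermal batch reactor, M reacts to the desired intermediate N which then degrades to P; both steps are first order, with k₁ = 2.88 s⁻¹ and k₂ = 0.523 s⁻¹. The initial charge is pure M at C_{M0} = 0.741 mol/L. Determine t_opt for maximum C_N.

The intermediate peaks when r₁ = r₂, i.e. k₁e^(−k₁t) = k₂e^(−k₂t), giving t_opt = ln(k₂/k₁)/(k₂−k₁).
= ln(0.523/2.88)/(0.523−2.88) = ln(0.1816)/-2.357 = -1.706/-2.357 = 0.724 s.

0.724 s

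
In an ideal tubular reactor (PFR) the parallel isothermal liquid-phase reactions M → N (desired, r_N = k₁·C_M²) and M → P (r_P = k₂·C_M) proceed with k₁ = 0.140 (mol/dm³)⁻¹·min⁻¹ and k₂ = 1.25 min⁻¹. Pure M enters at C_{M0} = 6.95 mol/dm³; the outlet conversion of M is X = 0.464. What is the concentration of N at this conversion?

C_M = C_{M0}(1−X) = 3.725 mol/dm³.
Along a PFR/batch, dC_P/dC_M = −r_P/(r_N+r_P) = −k₂/(k₂+k₁·C_M).
Integrating from C_{M0} to C_M: C_P = (1.25/0.140)·ln[(1.25+0.140·6.95)/(1.25+0.140·3.73)] = 8.929·ln(2.223/1.772) = 2.027 mol/dm³.
Then C_N = (C_{M0}−C_M) − C_P = 3.225 − 2.027 = 1.198 mol/dm³.

1.20 mol/dm³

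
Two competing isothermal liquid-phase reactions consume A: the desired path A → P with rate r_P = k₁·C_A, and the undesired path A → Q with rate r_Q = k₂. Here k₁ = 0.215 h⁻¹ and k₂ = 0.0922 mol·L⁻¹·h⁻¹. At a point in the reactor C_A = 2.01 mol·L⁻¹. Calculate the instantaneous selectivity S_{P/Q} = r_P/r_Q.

4.69

S_{P/Q} = r_P/r_Q = (k₁·C_A)/(k₂) = (k₁/k₂)·C_A.
= (0.215×2.010) / (0.0922) = 0.4321/0.09220 = 4.69.
Since the desired path is higher order in A, keeping C_A high (PFR or concentrated feed) favours P.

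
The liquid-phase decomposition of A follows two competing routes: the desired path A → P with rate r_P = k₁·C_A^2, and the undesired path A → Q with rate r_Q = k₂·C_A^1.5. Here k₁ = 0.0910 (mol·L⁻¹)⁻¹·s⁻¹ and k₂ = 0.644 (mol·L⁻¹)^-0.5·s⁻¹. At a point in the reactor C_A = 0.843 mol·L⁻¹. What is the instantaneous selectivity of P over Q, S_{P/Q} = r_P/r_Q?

S_{P/Q} = r_P/r_Q = (k₁·C_A^2)/(k₂·C_A^1.5) = (k₁/k₂)·C_A^0.5.
= (0.0910×0.8430^2) / (0.644×0.8430^1.5) = 0.06467/0.4985 = 0.130.

0.130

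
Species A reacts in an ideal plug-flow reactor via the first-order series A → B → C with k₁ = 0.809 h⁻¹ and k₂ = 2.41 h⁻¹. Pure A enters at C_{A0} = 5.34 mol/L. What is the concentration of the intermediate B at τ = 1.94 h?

0.537 mol/L

The intermediate concentration in a first-order A→B→C sequence is C_B = k₁C_{A0}(e^(−k₁τ) − e^(−k₂τ))/(k₂−k₁).
e^(−k₁τ) = e^(−0.809×1.94) = e^(−1.569) = 0.2082; e^(−k₂τ) = e^(−4.675) = 0.009322.
C_B = 0.809×5.34/(2.41−0.809) × (0.2082−0.009322) = 2.698×0.1988 = 0.5365 mol/L.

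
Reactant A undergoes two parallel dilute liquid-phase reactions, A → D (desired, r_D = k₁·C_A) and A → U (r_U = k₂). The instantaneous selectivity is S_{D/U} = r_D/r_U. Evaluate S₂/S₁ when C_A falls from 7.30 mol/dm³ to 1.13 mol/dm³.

S_{D/U} = (k₁/k₂)·C_A, so S₂/S₁ = (C_{A,2}/C_{A,1}).
= 1.13/7.30 = 0.155.
Selectivity toward D falls as C_A falls — high-concentration operation is favoured.

0.155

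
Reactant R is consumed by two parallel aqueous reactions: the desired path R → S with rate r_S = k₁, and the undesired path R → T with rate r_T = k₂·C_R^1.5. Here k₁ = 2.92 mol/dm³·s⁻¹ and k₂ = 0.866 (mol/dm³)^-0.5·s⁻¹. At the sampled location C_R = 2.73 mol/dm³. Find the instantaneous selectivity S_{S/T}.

0.748

S_{S/T} = r_S/r_T = (k₁)/(k₂·C_R^1.5) = (k₁/k₂)·C_R^-1.5.
= (2.92) / (0.866×2.730^1.5) = 2.920/3.906 = 0.748.
The undesired path is higher order in R, so low C_R (CSTR or dilute feed) favours S.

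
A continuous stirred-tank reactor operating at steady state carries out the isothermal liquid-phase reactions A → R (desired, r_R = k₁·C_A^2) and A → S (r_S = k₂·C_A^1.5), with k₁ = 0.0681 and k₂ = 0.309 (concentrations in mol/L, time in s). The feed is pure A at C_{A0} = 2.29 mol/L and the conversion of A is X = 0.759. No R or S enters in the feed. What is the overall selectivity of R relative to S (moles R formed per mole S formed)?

Exit C_A = C_{A0}(1−X) = 2.29×0.241 = 0.5519 mol/L.
In a CSTR the entire volume is at exit conditions, so r_R = 0.0681×0.5519^2 = 0.02074 and r_S = 0.309×0.5519^1.5 = 0.1267.
Overall selectivity = C_R/C_S = r_Rτ/(r_Sτ) = r_R/r_S = 0.164.

0.164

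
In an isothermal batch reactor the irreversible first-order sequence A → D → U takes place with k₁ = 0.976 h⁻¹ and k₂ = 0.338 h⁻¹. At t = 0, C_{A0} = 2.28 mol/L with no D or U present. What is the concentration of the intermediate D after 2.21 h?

1.25 mol/L

Solving the coupled first-order balances gives C_D(t) = [k₁/(k₂−k₁)]·C_{A0}·(e^(−k₁t) − e^(−k₂t)).
e^(−k₁t) = e^(−0.976×2.21) = e^(−2.157) = 0.1157; e^(−k₂t) = e^(−0.7470) = 0.4738.
C_D = 0.976×2.28/(0.338−0.976) × (0.1157−0.4738) = (-3.488)×(-0.3581) = 1.249 mol/L.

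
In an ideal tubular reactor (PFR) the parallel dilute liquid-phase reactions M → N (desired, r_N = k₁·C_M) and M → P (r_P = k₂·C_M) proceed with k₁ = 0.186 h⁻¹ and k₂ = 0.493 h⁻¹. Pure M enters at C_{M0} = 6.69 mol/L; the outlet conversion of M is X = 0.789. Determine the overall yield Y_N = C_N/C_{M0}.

C_M = C_{M0}(1−X) = 1.412 mol/L.
Both paths are first order in M, so the instantaneous fraction to N is constant: dC_N/d(−C_M) = k₁/(k₁+k₂) = 0.2739.
C_N = 0.2739·(C_{M0}−C_M) = 0.2739×5.278 = 1.45 mol/L.
Y_N = C_N/C_{M0} = 1.446/6.69 = 0.216.

0.216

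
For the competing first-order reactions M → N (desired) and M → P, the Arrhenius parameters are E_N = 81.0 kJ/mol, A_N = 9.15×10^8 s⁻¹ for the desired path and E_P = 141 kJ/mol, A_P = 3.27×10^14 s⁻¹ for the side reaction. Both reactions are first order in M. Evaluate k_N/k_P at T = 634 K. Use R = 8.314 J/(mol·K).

0.246

k_N/k_P = (A_N/A_P)·exp[−(E_N−E_P)/(RT)] = (A_N/A_P)·exp[(E_P−E_N)/(RT)].
(E_P−E_N)/(RT) = (141−81.0)×10³/(8.314×634) = 60000/5271 = 11.38.
k_N/k_P = (9.15×10^8/3.27×10^14)·exp(11.38) = 2.798×10^-6 × 87805 = 0.246.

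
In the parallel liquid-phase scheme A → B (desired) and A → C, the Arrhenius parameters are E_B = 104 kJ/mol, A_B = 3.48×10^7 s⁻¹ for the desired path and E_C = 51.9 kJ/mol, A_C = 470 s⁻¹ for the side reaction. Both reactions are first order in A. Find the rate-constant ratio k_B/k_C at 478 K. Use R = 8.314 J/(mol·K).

Since both paths have the same order in A, the concentration cancels and S_{B/C} = k_B/k_C = (A_B/A_C)·exp[(E_C−E_B)/(RT)].
(E_C−E_B)/(RT) = (51.9−104)×10³/(8.314×478) = -52100/3974 = -13.11.
k_B/k_C = (3.48×10^7/470)·exp(-13.11) = 74043 × 2.025×10^-6 = 0.150.
Since E_B > E_C, raising the temperature improves selectivity toward B.

0.150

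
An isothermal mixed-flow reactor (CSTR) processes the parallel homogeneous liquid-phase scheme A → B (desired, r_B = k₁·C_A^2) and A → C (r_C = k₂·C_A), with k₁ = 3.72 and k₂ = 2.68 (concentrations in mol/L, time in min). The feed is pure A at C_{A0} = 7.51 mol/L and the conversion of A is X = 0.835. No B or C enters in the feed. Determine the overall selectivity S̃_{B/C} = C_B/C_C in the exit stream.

Exit C_A = C_{A0}(1−X) = 7.51×0.165 = 1.239 mol/L.
A CSTR operates uniformly at the exit composition, giving r_B = 5.712 and r_C = 3.321 (each k·C_A^n at C_A = 1.239).
Overall selectivity = C_B/C_C = r_Bτ/(r_Cτ) = r_B/r_C = 1.72.

1.72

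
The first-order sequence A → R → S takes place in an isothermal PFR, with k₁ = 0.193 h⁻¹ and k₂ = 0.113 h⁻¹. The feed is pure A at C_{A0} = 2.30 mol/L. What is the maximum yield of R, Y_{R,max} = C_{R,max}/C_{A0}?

For a first-order series the maximum intermediate yield is C_{R,max}/C_{A0} = (k₁/k₂)^[k₂/(k₂−k₁)].
= (0.193/0.113)^(0.113/(0.113−0.193)) = (1.708)^(-1.413) = 0.4695.

0.469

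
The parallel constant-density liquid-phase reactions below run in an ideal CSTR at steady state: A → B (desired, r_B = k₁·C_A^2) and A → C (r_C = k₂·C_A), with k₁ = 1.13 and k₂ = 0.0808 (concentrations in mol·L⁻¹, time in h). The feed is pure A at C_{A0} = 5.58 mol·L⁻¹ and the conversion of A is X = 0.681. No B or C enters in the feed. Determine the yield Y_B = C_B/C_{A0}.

0.655

Exit C_A = C_{A0}(1−X) = 5.58×0.319 = 1.780 mol·L⁻¹.
In a CSTR the entire volume is at exit conditions, so r_B = 1.13×1.780^2 = 3.580 and r_C = 0.0808×1.780 = 0.1438.
Fraction of consumed A going to B: r_B/(r_B+r_C) = 0.9614.
C_B = 0.9614·C_{A0}·X = 0.9614×5.58×0.681 = 3.65 mol·L⁻¹; Y_B = C_B/C_{A0} = 0.655.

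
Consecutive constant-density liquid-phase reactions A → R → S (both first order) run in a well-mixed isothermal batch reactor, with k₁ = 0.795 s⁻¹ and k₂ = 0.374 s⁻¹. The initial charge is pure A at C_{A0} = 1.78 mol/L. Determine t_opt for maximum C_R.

Setting dC_R/dt = 0 gives t_opt = ln(k₂/k₁)/(k₂−k₁).
= ln(0.374/0.795)/(0.374−0.795) = ln(0.4704)/-0.4210 = -0.7541/-0.4210 = 1.79 s.

1.79 s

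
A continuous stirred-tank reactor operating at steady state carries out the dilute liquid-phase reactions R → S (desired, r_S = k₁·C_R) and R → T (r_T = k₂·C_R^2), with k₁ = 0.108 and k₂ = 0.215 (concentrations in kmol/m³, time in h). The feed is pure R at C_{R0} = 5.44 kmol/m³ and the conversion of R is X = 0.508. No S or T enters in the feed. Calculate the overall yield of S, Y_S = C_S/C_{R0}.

0.0803

Exit C_R = C_{R0}(1−X) = 5.44×0.492 = 2.676 kmol/m³.
A CSTR operates uniformly at the exit composition, giving r_S = 0.2891 and r_T = 1.540 (each k·C_R^n at C_R = 2.676).
Fraction of consumed R going to S: r_S/(r_S+r_T) = 0.1580.
C_S = 0.1580·C_{R0}·X = 0.1580×5.44×0.508 = 0.437 kmol/m³; Y_S = C_S/C_{R0} = 0.0803.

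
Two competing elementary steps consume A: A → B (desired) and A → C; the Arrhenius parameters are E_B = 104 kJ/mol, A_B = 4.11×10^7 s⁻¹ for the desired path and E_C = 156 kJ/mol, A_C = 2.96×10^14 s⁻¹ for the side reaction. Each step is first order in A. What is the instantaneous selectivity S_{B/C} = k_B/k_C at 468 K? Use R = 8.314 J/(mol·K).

0.0884

Since both paths have the same order in A, the concentration cancels and S_{B/C} = k_B/k_C = (A_B/A_C)·exp[(E_C−E_B)/(RT)].
(E_C−E_B)/(RT) = (156−104)×10³/(8.314×468) = 52000/3891 = 13.36.
k_B/k_C = (4.11×10^7/2.96×10^14)·exp(13.36) = 1.389×10^-7 × 6.369×10^5 = 0.0884.
Since E_B < E_C, lowering the temperature improves selectivity toward B.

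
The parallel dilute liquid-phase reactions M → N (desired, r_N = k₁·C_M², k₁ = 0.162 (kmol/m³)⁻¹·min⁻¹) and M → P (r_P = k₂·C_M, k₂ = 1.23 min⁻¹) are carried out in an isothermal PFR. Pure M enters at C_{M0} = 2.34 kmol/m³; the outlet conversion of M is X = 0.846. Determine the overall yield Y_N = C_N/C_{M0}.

C_M = C_{M0}(1−X) = 0.3604 kmol/m³.
Along a PFR/batch, dC_P/dC_M = −r_P/(r_N+r_P) = −k₂/(k₂+k₁·C_M).
Integrating from C_{M0} to C_M: C_P = (1.23/0.162)·ln[(1.23+0.162·2.34)/(1.23+0.162·0.360)] = 7.593·ln(1.609/1.288) = 1.688 kmol/m³.
Then C_N = (C_{M0}−C_M) − C_P = 1.980 − 1.688 = 0.2920 kmol/m³.
Y_N = C_N/C_{M0} = 0.2920/2.34 = 0.125.

0.125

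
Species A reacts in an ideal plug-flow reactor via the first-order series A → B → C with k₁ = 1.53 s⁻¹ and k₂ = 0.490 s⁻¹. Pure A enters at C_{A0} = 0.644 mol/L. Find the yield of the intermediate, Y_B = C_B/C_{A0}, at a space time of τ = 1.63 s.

0.540

Solving the coupled first-order balances gives C_B(τ) = [k₁/(k₂−k₁)]·C_{A0}·(e^(−k₁τ) − e^(−k₂τ)).
e^(−k₁τ) = e^(−1.53×1.63) = e^(−2.494) = 0.08259; e^(−k₂τ) = e^(−0.7987) = 0.4499.
C_B = 1.53×0.644/(0.490−1.53) × (0.08259−0.4499) = (-0.9474)×(-0.3673) = 0.3480 mol/L.
Y_B = C_B/C_{A0} = 0.3480/0.644 = 0.540.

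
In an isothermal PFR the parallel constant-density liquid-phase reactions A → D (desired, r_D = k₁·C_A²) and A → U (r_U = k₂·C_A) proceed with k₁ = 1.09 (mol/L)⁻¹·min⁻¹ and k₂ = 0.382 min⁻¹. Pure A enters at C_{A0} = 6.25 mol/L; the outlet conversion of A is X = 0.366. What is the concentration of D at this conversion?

C_A = C_{A0}(1−X) = 3.962 mol/L.
Along a PFR/batch, dC_U/dC_A = −r_U/(r_D+r_U) = −k₂/(k₂+k₁·C_A).
Integrating from C_{A0} to C_A: C_U = (0.382/1.09)·ln[(0.382+1.09·6.25)/(0.382+1.09·3.96)] = 0.3505·ln(7.195/4.701) = 0.1491 mol/L.
Then C_D = (C_{A0}−C_A) − C_U = 2.288 − 0.1491 = 2.138 mol/L.

2.14 mol/L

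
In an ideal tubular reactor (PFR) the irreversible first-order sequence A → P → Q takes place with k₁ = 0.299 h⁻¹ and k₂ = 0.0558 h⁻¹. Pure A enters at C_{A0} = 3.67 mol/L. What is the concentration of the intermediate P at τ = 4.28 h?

2.30 mol/L

The intermediate concentration in a first-order A→B→C sequence is C_P = k₁C_{A0}(e^(−k₁τ) − e^(−k₂τ))/(k₂−k₁).
e^(−k₁τ) = e^(−0.299×4.28) = e^(−1.280) = 0.2781; e^(−k₂τ) = e^(−0.2388) = 0.7876.
C_P = 0.299×3.67/(0.0558−0.299) × (0.2781−0.7876) = (-4.512)×(-0.5094) = 2.299 mol/L.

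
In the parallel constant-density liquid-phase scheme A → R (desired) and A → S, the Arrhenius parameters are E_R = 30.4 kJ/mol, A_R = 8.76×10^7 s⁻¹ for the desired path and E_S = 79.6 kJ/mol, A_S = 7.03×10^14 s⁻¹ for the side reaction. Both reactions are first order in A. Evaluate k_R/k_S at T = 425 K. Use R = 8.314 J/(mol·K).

0.139

k_R/k_S = (A_R/A_S)·exp[−(E_R−E_S)/(RT)] = (A_R/A_S)·exp[(E_S−E_R)/(RT)].
(E_S−E_R)/(RT) = (79.6−30.4)×10³/(8.314×425) = 49200/3533 = 13.92.
k_R/k_S = (8.76×10^7/7.03×10^14)·exp(13.92) = 1.246×10^-7 × 1.115×10^6 = 0.139.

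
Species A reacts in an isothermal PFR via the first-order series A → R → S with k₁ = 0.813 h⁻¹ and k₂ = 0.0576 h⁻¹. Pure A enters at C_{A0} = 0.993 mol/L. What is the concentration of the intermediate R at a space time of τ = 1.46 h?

0.656 mol/L

Solving the coupled first-order balances gives C_R(τ) = [k₁/(k₂−k₁)]·C_{A0}·(e^(−k₁τ) − e^(−k₂τ)).
e^(−k₁τ) = e^(−0.813×1.46) = e^(−1.187) = 0.3051; e^(−k₂τ) = e^(−0.08410) = 0.9193.
C_R = 0.813×0.993/(0.0576−0.813) × (0.3051−0.9193) = (-1.069)×(-0.6142) = 0.6564 mol/L.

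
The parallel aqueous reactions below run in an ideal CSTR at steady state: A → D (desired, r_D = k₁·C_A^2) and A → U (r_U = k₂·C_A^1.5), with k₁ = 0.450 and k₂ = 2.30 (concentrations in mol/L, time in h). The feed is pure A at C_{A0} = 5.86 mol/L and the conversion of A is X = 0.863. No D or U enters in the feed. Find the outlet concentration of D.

0.754 mol/L

Exit C_A = C_{A0}(1−X) = 5.86×0.137 = 0.8028 mol/L.
In a CSTR the entire volume is at exit conditions, so r_D = 0.450×0.8028^2 = 0.2900 and r_U = 2.30×0.8028^1.5 = 1.654.
Fraction of consumed A going to D: r_D/(r_D+r_U) = 0.1492.
C_D = 0.1492·C_{A0}·X = 0.1492×5.86×0.863 = 0.754 mol/L.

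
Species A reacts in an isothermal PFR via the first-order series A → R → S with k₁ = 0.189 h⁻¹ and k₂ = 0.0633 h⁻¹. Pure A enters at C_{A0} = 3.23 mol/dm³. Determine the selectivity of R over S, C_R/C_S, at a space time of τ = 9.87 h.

2.10

Solving the coupled first-order balances gives C_R(τ) = [k₁/(k₂−k₁)]·C_{A0}·(e^(−k₁τ) − e^(−k₂τ)).
e^(−k₁τ) = e^(−0.189×9.87) = e^(−1.865) = 0.1548; e^(−k₂τ) = e^(−0.6248) = 0.5354.
C_R = 0.189×3.23/(0.0633−0.189) × (0.1548−0.5354) = (-4.857)×(-0.3806) = 1.848 mol/dm³.
C_A = C_{A0}e^(−k₁τ) = 0.5001 mol/dm³, so C_S = C_{A0}−C_A−C_R = 0.8817 mol/dm³; C_R/C_S = 2.10.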